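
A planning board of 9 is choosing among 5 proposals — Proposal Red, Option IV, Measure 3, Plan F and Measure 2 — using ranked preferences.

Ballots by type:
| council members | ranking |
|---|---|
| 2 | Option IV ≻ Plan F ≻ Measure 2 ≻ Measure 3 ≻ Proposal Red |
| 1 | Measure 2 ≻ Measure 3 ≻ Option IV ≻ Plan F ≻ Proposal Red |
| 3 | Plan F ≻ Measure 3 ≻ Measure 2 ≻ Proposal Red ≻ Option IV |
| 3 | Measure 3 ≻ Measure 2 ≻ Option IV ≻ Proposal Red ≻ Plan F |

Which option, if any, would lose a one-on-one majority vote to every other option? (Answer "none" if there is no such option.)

Pairwise majorities:
Proposal Red vs Option IV: Option IV wins 6–3.
Proposal Red vs Measure 3: Measure 3 wins 9–0.
Proposal Red–Plan F: Plan F 6–3.
Proposal Red vs Measure 2: Proposal Red is ranked higher on 0 ballots, Measure 2 on 9. Measure 2 wins 9–0.
Option IV–Measure 3: Measure 3 7–2.
Option IV vs Plan F: Option IV is ranked higher on 2+1+3 = 6 ballots, Plan F on 3. Option IV wins 6–3.
Option IV vs Measure 2: 2 to 7, Measure 2.
Measure 3 vs Plan F: Measure 3 is ranked higher on 1+3 = 4 ballots, Plan F on 5. Plan F wins 5–4.
Measure 3 vs Measure 2: Measure 3 wins 6–3.
Plan F vs Measure 2: Plan F, 5–4.
Only Proposal Red has no wins; Proposal Red is the Condorcet loser.

Proposal Red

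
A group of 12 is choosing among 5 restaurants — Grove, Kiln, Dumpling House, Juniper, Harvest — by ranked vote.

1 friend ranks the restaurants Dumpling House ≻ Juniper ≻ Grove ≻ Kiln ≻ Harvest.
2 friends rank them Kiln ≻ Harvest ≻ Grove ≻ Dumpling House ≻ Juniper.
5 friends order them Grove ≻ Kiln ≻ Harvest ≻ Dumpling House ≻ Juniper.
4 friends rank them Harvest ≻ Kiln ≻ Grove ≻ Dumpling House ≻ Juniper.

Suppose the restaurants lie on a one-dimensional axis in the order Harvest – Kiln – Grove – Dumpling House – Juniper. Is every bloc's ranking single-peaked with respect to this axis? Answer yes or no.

yes

Axis positions: Harvest=1, Kiln=2, Grove=3, Dumpling House=4, Juniper=5.
Bloc 1 (peak Dumpling House at position 4): ranking walks positions 4-5-3-2-1, expanding outward from the peak — single-peaked.
Bloc 2 (peak Kiln at position 2): ranking walks positions 2-1-3-4-5, expanding outward from the peak — single-peaked.
Bloc 3 (peak Grove at position 3): ranking walks positions 3-2-1-4-5, expanding outward from the peak — single-peaked.
Bloc 4 (peak Harvest at position 1): ranking walks positions 1-2-3-4-5, expanding outward from the peak — single-peaked.
Every ranking is single-peaked on this axis.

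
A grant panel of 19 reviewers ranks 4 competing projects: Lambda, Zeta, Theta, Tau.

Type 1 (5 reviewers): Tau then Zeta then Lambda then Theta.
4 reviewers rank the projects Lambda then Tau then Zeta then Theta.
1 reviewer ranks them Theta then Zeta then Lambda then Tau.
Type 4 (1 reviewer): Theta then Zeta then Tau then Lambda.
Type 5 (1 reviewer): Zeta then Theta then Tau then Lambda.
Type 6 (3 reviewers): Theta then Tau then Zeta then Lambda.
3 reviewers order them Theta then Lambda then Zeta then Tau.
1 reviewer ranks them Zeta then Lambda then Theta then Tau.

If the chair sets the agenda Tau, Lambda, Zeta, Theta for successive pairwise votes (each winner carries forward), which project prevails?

Round 1: Tau vs Lambda — 10–9, Tau advances.
Round 2: Tau vs Zeta — 12–7, Tau advances.
Round 3: Tau vs Theta — 9–10, Theta advances.
Theta survives the agenda.

Theta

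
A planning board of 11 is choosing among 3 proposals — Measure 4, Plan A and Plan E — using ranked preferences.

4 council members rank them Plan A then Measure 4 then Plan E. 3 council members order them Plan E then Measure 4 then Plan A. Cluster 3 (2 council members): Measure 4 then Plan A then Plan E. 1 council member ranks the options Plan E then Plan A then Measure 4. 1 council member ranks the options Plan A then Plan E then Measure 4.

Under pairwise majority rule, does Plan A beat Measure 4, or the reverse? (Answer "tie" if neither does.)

Plan A

Ballots ranking Plan A above Measure 4: 4 + 1 + 1 = 6.
Ballots ranking Measure 4 above Plan A: 11 − 6 = 5.
Plan A wins the head-to-head 6–5.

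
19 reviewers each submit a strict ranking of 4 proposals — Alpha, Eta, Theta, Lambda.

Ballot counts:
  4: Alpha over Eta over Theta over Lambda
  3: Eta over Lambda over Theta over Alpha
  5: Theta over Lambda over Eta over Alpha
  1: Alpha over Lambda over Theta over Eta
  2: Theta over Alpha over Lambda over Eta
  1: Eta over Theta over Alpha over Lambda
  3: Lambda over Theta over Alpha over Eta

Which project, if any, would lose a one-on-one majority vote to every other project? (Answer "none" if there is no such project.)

Eta

Pairwise majorities:
Alpha vs Eta: 10 to 9, Alpha.
Alpha vs Theta: Theta, 14–5.
Alpha vs Lambda: 4+1+2+1 = 8 for Alpha, 11 for Lambda — Lambda by 11–8.
Eta vs Theta: Eta is ranked higher on 4+3+1 = 8 ballots, Theta on 11. Theta wins 11–8.
Eta vs Lambda: 8 to 11, Lambda.
Theta vs Lambda: 4+5+2+1 = 12 for Theta, 7 for Lambda — Theta by 12–7.
Only Eta has no wins; Eta is the Condorcet loser.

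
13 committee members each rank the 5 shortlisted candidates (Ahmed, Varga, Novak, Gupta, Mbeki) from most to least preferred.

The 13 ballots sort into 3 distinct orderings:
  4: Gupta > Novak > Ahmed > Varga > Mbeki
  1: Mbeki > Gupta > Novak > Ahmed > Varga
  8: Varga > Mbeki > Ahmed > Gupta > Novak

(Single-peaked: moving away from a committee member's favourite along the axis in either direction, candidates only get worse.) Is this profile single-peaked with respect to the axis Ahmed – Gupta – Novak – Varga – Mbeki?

no

Axis positions: Ahmed=1, Gupta=2, Novak=3, Varga=4, Mbeki=5.
Cluster 1 (peak Gupta at position 2): ranking walks positions 2-3-1-4-5, expanding outward from the peak — single-peaked.
Cluster 2: ranking walks positions 5-2-3-1-4; Gupta is ranked above Varga even though Varga lies between Gupta and the peak Mbeki on the axis — preferences dip and rise again. Not single-peaked.
Cluster 3: ranking walks positions 4-5-1-2-3; Ahmed is ranked above Novak even though Novak lies between Ahmed and the peak Varga on the axis — preferences dip and rise again. Not single-peaked.
Cluster 2 violates single-peakedness, so the profile is not single-peaked on this axis.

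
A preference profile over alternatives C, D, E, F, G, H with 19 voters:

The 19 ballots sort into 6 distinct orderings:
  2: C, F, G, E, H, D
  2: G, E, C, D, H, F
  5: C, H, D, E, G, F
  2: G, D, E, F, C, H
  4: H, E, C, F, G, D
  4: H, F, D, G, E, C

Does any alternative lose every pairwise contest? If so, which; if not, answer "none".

Pairwise majorities:
C–D: C 13–6.
C vs E: E wins 12–7.
C vs F: C wins 13–6.
C vs G: 11 to 8, C.
C vs H: C preferred on 2+2+5+2 = 11 ballots; C wins 11–8.
D vs E: 5+2+4 = 11 for D, 8 for E — D by 11–8.
D vs F: F, 10–9.
D vs G: G, 10–9.
D vs H: 4 to 15, H.
E vs F: 2+5+2+4 = 13 for E, 6 for F — E by 13–6.
E vs G: G wins 10–9.
E vs H: H, 13–6.
F vs G: 10 to 9, F.
F vs H: H wins 15–4.
G–H: H 13–6.
No alternative is winless: C beats D; D beats E; E beats C; F beats D; G beats D; H beats D. There is no Condorcet loser.

none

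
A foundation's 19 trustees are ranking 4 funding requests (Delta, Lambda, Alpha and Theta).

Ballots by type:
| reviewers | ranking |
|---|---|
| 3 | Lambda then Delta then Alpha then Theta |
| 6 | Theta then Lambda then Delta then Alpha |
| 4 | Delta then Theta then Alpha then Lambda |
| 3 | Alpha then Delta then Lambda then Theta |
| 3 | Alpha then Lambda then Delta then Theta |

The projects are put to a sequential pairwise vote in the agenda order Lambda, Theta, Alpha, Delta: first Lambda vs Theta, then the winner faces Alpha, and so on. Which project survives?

Delta

Round 1: Lambda vs Theta — 9–10, Theta advances.
Round 2: Theta vs Alpha — 10–9, Theta advances.
Round 3: Theta vs Delta — 6–13, Delta advances.
Delta survives the agenda.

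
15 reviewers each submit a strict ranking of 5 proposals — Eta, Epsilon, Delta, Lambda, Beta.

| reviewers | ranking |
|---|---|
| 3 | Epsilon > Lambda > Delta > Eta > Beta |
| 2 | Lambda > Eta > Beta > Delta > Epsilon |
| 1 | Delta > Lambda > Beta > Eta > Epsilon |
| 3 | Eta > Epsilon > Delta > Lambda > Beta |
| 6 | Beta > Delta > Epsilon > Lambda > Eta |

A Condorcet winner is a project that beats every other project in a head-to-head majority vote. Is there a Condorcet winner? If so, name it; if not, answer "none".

Head-to-head results (15 reviewers):
Eta vs Epsilon: Epsilon wins 9–6.
Eta vs Delta: Delta, 10–5.
Eta vs Lambda: Lambda wins 12–3.
Eta vs Beta: Eta wins 8–7.
Epsilon vs Delta: Delta wins 9–6.
Epsilon–Lambda: Epsilon 12–3.
Epsilon–Beta: Beta 9–6.
Delta vs Lambda: Delta wins 10–5.
Delta–Beta: Beta 8–7.
Lambda vs Beta: Lambda wins 9–6.
Every project loses at least once (Eta loses to Epsilon; Epsilon loses to Delta; Delta loses to Beta; Lambda loses to Epsilon; Beta loses to Eta). The majority relation contains the cycle Eta beats Beta beats Epsilon beats Eta, so there is no Condorcet winner.

none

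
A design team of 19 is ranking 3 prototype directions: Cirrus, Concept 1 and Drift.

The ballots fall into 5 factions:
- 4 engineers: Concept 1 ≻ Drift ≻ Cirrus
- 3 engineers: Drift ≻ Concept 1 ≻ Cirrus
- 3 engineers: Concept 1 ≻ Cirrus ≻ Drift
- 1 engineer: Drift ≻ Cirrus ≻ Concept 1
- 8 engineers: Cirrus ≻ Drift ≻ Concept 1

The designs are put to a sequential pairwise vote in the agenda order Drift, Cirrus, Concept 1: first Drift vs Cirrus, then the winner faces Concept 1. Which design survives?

Round 1: Drift vs Cirrus — 8–11, Cirrus advances.
Round 2: Cirrus vs Concept 1 — 9–10, Concept 1 advances.
The agenda winner is Concept 1.

Concept 1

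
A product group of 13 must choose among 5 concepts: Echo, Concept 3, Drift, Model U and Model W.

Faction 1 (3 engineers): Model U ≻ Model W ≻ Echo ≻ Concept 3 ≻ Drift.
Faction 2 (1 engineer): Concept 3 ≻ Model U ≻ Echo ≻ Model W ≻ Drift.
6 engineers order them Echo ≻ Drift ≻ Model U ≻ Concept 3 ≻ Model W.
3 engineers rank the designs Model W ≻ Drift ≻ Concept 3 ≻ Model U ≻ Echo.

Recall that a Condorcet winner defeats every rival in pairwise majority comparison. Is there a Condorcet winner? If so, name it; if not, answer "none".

none

Head-to-head results (13 engineers):
Echo vs Concept 3: 9 to 4, Echo.
Echo vs Drift: Echo, 10–3.
Echo vs Model U: Echo is ranked higher on 6 ballots, Model U on 7. Model U wins 7–6.
Echo vs Model W: 7 to 6, Echo.
Concept 3–Drift: Drift 9–4.
Concept 3 vs Model U: Model U wins 9–4.
Concept 3 vs Model W: Concept 3 preferred on 1+6 = 7 ballots; Concept 3 wins 7–6.
Drift vs Model U: 6+3 = 9 for Drift, 4 for Model U — Drift by 9–4.
Drift vs Model W: Model W, 7–6.
Model U vs Model W: Model U wins 10–3.
No design is unbeaten: Echo loses to Model U; Concept 3 loses to Echo; Drift loses to Echo; Model U loses to Drift; Model W loses to Echo. In particular Echo > Drift > Model U > Echo is a majority cycle — no Condorcet winner exists.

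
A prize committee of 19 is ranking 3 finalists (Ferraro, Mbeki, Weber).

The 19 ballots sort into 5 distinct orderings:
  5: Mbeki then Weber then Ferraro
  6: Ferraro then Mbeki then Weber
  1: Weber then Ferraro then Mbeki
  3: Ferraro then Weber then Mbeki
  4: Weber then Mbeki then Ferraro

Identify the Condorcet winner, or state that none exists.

Pairwise majorities:
Ferraro vs Mbeki: 10 to 9, Ferraro.
Ferraro vs Weber: Ferraro is ranked higher on 6+3 = 9 ballots, Weber on 10. Weber wins 10–9.
Mbeki vs Weber: 11 to 8, Mbeki.
Each nominee drops at least one matchup (Ferraro loses to Weber; Mbeki loses to Ferraro; Weber loses to Mbeki); the cycle Ferraro → Mbeki → Weber → Ferraro rules out a Condorcet winner.

none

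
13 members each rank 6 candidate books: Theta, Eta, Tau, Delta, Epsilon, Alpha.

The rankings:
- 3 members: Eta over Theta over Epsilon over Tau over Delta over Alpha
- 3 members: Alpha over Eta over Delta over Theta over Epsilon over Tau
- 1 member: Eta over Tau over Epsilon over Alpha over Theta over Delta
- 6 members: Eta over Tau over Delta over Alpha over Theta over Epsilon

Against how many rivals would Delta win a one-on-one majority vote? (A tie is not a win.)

3

Delta against each rival (13 members):
Delta vs Theta: Delta, 9–4.
Delta vs Eta: Delta is ranked higher on 0 ballots, Eta on 13. Eta wins 13–0.
Delta vs Tau: 3 to 10, Tau.
Delta vs Epsilon: Delta wins 9–4.
Delta vs Alpha: Delta preferred on 3+6 = 9 ballots; Delta wins 9–4.
Delta beats Theta, Epsilon, Alpha; loses to Eta, Tau — 3 pairwise wins.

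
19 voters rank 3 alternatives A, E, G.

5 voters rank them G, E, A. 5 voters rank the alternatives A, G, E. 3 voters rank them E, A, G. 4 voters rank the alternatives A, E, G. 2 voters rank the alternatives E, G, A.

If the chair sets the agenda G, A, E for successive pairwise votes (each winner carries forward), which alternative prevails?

Round 1: G vs A — 7–12, A advances.
Round 2: A vs E — 9–10, E advances.
E survives the agenda.

E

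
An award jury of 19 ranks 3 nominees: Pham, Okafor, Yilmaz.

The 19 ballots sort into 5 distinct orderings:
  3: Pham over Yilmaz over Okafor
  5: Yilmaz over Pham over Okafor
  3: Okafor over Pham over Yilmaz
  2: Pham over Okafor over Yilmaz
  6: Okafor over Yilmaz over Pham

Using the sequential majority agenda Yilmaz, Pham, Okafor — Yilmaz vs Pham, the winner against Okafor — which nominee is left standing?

Okafor

Round 1: Yilmaz vs Pham — 11–8, Yilmaz advances.
Round 2: Yilmaz vs Okafor — 8–11, Okafor advances.
Okafor survives the agenda.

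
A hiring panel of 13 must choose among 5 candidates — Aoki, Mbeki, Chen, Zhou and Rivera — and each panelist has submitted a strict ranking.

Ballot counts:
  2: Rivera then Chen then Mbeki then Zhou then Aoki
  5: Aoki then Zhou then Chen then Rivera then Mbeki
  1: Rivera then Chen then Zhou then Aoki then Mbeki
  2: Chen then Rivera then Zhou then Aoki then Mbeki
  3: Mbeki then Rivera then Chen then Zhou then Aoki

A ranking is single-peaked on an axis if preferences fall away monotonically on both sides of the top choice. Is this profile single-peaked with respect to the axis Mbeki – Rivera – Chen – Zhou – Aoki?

yes

Axis positions: Mbeki=1, Rivera=2, Chen=3, Zhou=4, Aoki=5.
Type 1 (peak Rivera at position 2): ranking walks positions 2-3-1-4-5, expanding outward from the peak — single-peaked.
Type 2 (peak Aoki at position 5): ranking walks positions 5-4-3-2-1, expanding outward from the peak — single-peaked.
Type 3 (peak Rivera at position 2): ranking walks positions 2-3-4-5-1, expanding outward from the peak — single-peaked.
Type 4 (peak Chen at position 3): ranking walks positions 3-2-4-5-1, expanding outward from the peak — single-peaked.
Type 5 (peak Mbeki at position 1): ranking walks positions 1-2-3-4-5, expanding outward from the peak — single-peaked.
Every ranking is single-peaked on this axis.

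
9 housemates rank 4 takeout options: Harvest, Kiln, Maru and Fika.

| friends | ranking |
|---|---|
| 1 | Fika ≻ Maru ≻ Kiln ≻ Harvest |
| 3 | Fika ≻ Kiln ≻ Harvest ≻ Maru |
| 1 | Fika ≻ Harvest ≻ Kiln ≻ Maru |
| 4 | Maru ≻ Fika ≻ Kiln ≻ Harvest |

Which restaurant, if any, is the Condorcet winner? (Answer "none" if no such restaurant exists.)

Pairwise majorities:
Harvest–Kiln: Kiln 8–1.
Harvest–Maru: Maru 5–4.
Harvest vs Fika: Fika, 9–0.
Kiln vs Maru: Maru wins 5–4.
Kiln vs Fika: Fika, 9–0.
Maru vs Fika: Fika, 5–4.
Fika defeats every rival head-to-head and is the Condorcet winner.

Fika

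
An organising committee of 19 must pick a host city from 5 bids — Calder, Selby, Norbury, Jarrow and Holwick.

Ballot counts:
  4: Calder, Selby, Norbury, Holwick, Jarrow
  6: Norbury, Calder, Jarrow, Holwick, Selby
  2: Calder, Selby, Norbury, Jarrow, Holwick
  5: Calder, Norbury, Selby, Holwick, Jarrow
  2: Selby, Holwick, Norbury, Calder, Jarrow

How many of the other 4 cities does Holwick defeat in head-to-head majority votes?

Holwick against each rival (19 organisers):
Holwick vs Calder: Calder, 17–2.
Holwick vs Selby: Selby, 13–6.
Holwick vs Norbury: 2 for Holwick, 17 for Norbury — Norbury by 17–2.
Holwick vs Jarrow: Holwick wins 11–8.
Holwick beats Jarrow; loses to Calder, Selby, Norbury — 1 pairwise win.

1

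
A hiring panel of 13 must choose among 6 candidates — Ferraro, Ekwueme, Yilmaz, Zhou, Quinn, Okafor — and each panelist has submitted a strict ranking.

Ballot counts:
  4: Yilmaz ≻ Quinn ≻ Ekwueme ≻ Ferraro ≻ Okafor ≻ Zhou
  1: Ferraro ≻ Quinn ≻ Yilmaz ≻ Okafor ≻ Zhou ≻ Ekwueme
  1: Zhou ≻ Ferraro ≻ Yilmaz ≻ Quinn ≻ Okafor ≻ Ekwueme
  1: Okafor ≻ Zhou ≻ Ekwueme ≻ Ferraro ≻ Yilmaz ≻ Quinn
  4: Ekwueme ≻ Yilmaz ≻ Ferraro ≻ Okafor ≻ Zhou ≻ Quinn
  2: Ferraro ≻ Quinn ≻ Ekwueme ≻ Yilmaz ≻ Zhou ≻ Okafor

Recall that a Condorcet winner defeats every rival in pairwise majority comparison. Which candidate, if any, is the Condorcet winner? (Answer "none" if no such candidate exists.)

Pairwise majorities:
Ferraro vs Ekwueme: Ekwueme wins 9–4.
Ferraro vs Yilmaz: Yilmaz wins 8–5.
Ferraro–Zhou: Ferraro 11–2.
Ferraro–Quinn: Ferraro 9–4.
Ferraro vs Okafor: Ferraro wins 12–1.
Ekwueme vs Yilmaz: Ekwueme wins 7–6.
Ekwueme–Zhou: Ekwueme 10–3.
Ekwueme vs Quinn: Quinn wins 8–5.
Ekwueme–Okafor: Ekwueme 10–3.
Yilmaz vs Zhou: Yilmaz wins 11–2.
Yilmaz vs Quinn: Yilmaz, 10–3.
Yilmaz vs Okafor: Yilmaz, 12–1.
Zhou vs Quinn: Quinn, 7–6.
Zhou vs Okafor: Okafor, 10–3.
Quinn–Okafor: Quinn 8–5.
Each candidate drops at least one matchup (Ferraro loses to Ekwueme; Ekwueme loses to Quinn; Yilmaz loses to Ekwueme; Zhou loses to Ferraro; Quinn loses to Ferraro; Okafor loses to Ferraro); the cycle Ferraro beats Quinn beats Ekwueme beats Ferraro rules out a Condorcet winner.

none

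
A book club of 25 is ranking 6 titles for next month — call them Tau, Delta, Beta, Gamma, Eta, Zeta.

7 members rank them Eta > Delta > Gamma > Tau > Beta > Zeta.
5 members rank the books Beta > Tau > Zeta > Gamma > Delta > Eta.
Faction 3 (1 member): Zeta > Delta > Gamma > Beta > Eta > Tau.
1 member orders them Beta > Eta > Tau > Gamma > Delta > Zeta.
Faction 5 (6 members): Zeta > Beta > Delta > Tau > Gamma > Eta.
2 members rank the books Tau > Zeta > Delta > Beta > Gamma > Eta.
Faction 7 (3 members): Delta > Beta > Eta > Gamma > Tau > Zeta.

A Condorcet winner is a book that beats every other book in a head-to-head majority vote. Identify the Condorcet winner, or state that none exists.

Pairwise majorities:
Tau vs Delta: 5+1+2 = 8 for Tau, 17 for Delta — Delta by 17–8.
Tau vs Beta: Tau is ranked higher on 7+2 = 9 ballots, Beta on 16. Beta wins 16–9.
Tau vs Gamma: Tau preferred on 5+1+6+2 = 14 ballots; Tau wins 14–11.
Tau vs Eta: 13 to 12, Tau.
Tau vs Zeta: Tau is ranked higher on 7+5+1+2+3 = 18 ballots, Zeta on 7. Tau wins 18–7.
Delta vs Beta: 13 to 12, Delta.
Delta vs Gamma: 7+1+6+2+3 = 19 for Delta, 6 for Gamma — Delta by 19–6.
Delta vs Eta: 5+1+6+2+3 = 17 for Delta, 8 for Eta — Delta by 17–8.
Delta vs Zeta: Delta is ranked higher on 7+1+3 = 11 ballots, Zeta on 14. Zeta wins 14–11.
Beta vs Gamma: 17 to 8, Beta.
Beta vs Eta: Beta preferred on 5+1+1+6+2+3 = 18 ballots; Beta wins 18–7.
Beta vs Zeta: Beta preferred on 7+5+1+3 = 16 ballots; Beta wins 16–9.
Gamma vs Eta: Gamma is ranked higher on 5+1+6+2 = 14 ballots, Eta on 11. Gamma wins 14–11.
Gamma vs Zeta: Gamma preferred on 7+1+3 = 11 ballots; Zeta wins 14–11.
Eta vs Zeta: Eta preferred on 7+1+3 = 11 ballots; Zeta wins 14–11.
No book is unbeaten: Tau loses to Delta; Delta loses to Zeta; Beta loses to Delta; Gamma loses to Tau; Eta loses to Tau; Zeta loses to Tau. In particular Tau > Zeta > Delta > Tau is a majority cycle — no Condorcet winner exists.

none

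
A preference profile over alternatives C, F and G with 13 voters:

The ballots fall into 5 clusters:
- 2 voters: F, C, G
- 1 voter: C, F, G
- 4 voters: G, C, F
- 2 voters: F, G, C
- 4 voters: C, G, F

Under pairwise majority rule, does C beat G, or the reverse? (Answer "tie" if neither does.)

Ballots ranking C above G: 2 + 1 + 4 = 7.
Ballots ranking G above C: 13 − 7 = 6.
C wins the head-to-head 7–6.

C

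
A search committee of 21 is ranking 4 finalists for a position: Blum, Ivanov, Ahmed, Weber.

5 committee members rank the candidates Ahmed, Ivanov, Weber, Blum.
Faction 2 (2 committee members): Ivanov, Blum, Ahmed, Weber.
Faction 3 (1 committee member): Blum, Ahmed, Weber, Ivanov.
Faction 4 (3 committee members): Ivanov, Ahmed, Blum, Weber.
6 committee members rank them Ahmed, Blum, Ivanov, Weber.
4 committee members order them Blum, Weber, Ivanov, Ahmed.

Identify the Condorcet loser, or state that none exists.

Weber

Pairwise majorities:
Blum vs Ivanov: Blum preferred on 1+6+4 = 11 ballots; Blum wins 11–10.
Blum vs Ahmed: Ahmed wins 14–7.
Blum vs Weber: Blum preferred on 2+1+3+6+4 = 16 ballots; Blum wins 16–5.
Ivanov–Ahmed: Ahmed 12–9.
Ivanov vs Weber: Ivanov, 16–5.
Ahmed vs Weber: Ahmed is ranked higher on 5+2+1+3+6 = 17 ballots, Weber on 4. Ahmed wins 17–4.
Weber loses to every other candidate — it is the Condorcet loser.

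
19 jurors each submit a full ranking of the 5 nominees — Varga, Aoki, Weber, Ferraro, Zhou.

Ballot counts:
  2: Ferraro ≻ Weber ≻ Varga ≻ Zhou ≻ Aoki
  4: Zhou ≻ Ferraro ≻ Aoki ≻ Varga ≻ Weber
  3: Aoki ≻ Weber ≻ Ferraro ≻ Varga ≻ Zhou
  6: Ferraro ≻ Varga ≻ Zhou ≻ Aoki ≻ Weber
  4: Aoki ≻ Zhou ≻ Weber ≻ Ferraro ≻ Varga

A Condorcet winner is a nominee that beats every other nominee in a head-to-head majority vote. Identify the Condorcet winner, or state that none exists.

Check each pair by majority over 19 ballots:
Varga vs Aoki: 2+6 = 8 for Varga, 11 for Aoki — Aoki by 11–8.
Varga vs Weber: 4+6 = 10 for Varga, 9 for Weber — Varga by 10–9.
Varga vs Ferraro: 0 to 19, Ferraro.
Varga vs Zhou: 2+3+6 = 11 for Varga, 8 for Zhou — Varga by 11–8.
Aoki vs Weber: Aoki preferred on 4+3+6+4 = 17 ballots; Aoki wins 17–2.
Aoki vs Ferraro: 7 to 12, Ferraro.
Aoki vs Zhou: Aoki is ranked higher on 3+4 = 7 ballots, Zhou on 12. Zhou wins 12–7.
Weber vs Ferraro: 7 to 12, Ferraro.
Weber vs Zhou: 5 to 14, Zhou.
Ferraro vs Zhou: 2+3+6 = 11 for Ferraro, 8 for Zhou — Ferraro by 11–8.
Only Ferraro has no losses; Ferraro is the Condorcet winner.

Ferraro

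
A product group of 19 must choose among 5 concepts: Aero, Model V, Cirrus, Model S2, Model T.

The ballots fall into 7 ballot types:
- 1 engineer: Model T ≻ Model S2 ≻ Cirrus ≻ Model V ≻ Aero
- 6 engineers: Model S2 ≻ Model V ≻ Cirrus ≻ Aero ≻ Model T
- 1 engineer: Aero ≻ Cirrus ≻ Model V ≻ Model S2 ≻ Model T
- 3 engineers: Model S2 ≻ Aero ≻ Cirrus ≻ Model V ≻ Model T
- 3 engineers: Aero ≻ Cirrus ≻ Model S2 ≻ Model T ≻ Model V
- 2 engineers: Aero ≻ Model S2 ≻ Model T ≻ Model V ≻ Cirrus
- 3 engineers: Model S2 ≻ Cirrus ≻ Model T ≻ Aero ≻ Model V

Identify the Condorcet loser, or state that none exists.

Model T

Pairwise majorities:
Aero vs Model V: 1+3+3+2+3 = 12 for Aero, 7 for Model V — Aero by 12–7.
Aero vs Cirrus: Cirrus, 10–9.
Aero vs Model S2: Model S2, 13–6.
Aero vs Model T: 6+1+3+3+2 = 15 for Aero, 4 for Model T — Aero by 15–4.
Model V vs Cirrus: 8 to 11, Cirrus.
Model V vs Model S2: Model S2, 18–1.
Model V vs Model T: 10 to 9, Model V.
Cirrus vs Model S2: 1+3 = 4 for Cirrus, 15 for Model S2 — Model S2 by 15–4.
Cirrus vs Model T: 6+1+3+3+3 = 16 for Cirrus, 3 for Model T — Cirrus by 16–3.
Model S2–Model T: Model S2 18–1.
Model T loses to every other design — it is the Condorcet loser.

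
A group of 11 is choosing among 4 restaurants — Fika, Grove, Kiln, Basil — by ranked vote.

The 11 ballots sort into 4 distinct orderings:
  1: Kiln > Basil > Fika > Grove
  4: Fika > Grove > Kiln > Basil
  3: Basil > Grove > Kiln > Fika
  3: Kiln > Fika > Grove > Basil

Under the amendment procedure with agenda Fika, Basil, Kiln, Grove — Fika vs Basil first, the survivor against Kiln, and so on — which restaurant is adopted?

Round 1: Fika vs Basil — 7–4, Fika advances.
Round 2: Fika vs Kiln — 4–7, Kiln advances.
Round 3: Kiln vs Grove — 4–7, Grove advances.
Grove survives the agenda.

Grove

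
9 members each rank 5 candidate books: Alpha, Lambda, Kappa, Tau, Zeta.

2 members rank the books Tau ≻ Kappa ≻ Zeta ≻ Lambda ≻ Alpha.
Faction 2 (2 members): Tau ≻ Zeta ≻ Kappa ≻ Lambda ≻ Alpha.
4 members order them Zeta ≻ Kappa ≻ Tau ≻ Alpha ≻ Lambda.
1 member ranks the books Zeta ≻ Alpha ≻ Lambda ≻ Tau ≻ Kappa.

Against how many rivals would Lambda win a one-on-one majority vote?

Lambda against each rival (9 members):
Lambda vs Alpha: Alpha, 5–4.
Lambda vs Kappa: Kappa, 8–1.
Lambda vs Tau: Lambda preferred on 1 ballot; Tau wins 8–1.
Lambda–Zeta: Zeta 9–0.
Lambda beats no one; loses to Alpha, Kappa, Tau, Zeta — 0 pairwise wins.

0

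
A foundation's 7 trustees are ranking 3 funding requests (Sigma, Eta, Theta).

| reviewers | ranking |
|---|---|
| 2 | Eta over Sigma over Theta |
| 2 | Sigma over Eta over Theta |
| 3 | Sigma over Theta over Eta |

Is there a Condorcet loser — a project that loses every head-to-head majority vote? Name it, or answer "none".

Head-to-head results (7 reviewers):
Sigma vs Eta: 2+3 = 5 for Sigma, 2 for Eta — Sigma by 5–2.
Sigma–Theta: Sigma 7–0.
Eta vs Theta: Eta wins 4–3.
Only Theta has no wins; Theta is the Condorcet loser.

Theta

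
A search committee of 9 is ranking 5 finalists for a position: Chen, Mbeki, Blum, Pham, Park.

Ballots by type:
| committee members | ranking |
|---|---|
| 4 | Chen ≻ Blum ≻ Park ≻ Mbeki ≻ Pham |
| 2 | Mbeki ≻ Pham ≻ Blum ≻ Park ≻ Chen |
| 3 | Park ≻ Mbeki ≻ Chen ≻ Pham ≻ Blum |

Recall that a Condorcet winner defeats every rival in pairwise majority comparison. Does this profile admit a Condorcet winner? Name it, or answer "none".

none

Pairwise majorities:
Chen vs Mbeki: Chen is ranked higher on 4 ballots, Mbeki on 5. Mbeki wins 5–4.
Chen vs Blum: Chen is ranked higher on 4+3 = 7 ballots, Blum on 2. Chen wins 7–2.
Chen vs Pham: Chen preferred on 4+3 = 7 ballots; Chen wins 7–2.
Chen vs Park: Chen is ranked higher on 4 ballots, Park on 5. Park wins 5–4.
Mbeki vs Blum: Mbeki is ranked higher on 2+3 = 5 ballots, Blum on 4. Mbeki wins 5–4.
Mbeki vs Pham: Mbeki is ranked higher on 4+2+3 = 9 ballots, Pham on 0. Mbeki wins 9–0.
Mbeki vs Park: 2 to 7, Park.
Blum vs Pham: Blum is ranked higher on 4 ballots, Pham on 5. Pham wins 5–4.
Blum vs Park: Blum is ranked higher on 4+2 = 6 ballots, Park on 3. Blum wins 6–3.
Pham vs Park: 2 to 7, Park.
Every candidate loses at least once (Chen loses to Mbeki; Mbeki loses to Park; Blum loses to Chen; Pham loses to Chen; Park loses to Blum). The majority relation contains the cycle Chen beats Blum beats Park beats Chen, so there is no Condorcet winner.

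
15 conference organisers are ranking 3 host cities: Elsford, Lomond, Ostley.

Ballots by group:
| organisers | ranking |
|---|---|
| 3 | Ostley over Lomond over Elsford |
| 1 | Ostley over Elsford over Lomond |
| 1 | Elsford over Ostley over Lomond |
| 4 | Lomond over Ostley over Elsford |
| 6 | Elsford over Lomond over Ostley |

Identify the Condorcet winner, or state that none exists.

none

Pairwise majorities:
Elsford vs Lomond: 1+1+6 = 8 for Elsford, 7 for Lomond — Elsford by 8–7.
Elsford vs Ostley: Elsford is ranked higher on 1+6 = 7 ballots, Ostley on 8. Ostley wins 8–7.
Lomond vs Ostley: Lomond preferred on 4+6 = 10 ballots; Lomond wins 10–5.
Every city loses at least once (Elsford loses to Ostley; Lomond loses to Elsford; Ostley loses to Lomond). The majority relation contains the cycle Elsford beats Lomond beats Ostley beats Elsford, so there is no Condorcet winner.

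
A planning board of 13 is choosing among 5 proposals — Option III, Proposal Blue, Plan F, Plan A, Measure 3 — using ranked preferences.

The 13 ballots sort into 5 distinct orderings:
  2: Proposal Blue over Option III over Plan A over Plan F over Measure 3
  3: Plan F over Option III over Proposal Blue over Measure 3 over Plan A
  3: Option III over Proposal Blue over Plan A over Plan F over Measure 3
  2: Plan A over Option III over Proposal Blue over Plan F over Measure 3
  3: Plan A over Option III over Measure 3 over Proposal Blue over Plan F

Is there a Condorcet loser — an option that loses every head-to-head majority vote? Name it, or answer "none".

Pairwise majorities:
Option III vs Proposal Blue: 3+3+2+3 = 11 for Option III, 2 for Proposal Blue — Option III by 11–2.
Option III–Plan F: Option III 10–3.
Option III vs Plan A: 2+3+3 = 8 for Option III, 5 for Plan A — Option III by 8–5.
Option III vs Measure 3: 13 to 0, Option III.
Proposal Blue–Plan F: Proposal Blue 10–3.
Proposal Blue–Plan A: Proposal Blue 8–5.
Proposal Blue vs Measure 3: Proposal Blue preferred on 2+3+3+2 = 10 ballots; Proposal Blue wins 10–3.
Plan F vs Plan A: 3 for Plan F, 10 for Plan A — Plan A by 10–3.
Plan F–Measure 3: Plan F 10–3.
Plan A vs Measure 3: Plan A is ranked higher on 2+3+2+3 = 10 ballots, Measure 3 on 3. Plan A wins 10–3.
Only Measure 3 has no wins; Measure 3 is the Condorcet loser.

Measure 3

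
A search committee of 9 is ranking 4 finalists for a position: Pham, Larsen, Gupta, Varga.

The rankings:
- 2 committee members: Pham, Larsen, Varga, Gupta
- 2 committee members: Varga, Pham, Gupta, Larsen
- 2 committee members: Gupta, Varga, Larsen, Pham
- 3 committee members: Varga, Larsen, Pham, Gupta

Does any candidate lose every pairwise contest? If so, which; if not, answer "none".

Gupta

Head-to-head results (9 committee members):
Pham vs Larsen: Pham preferred on 2+2 = 4 ballots; Larsen wins 5–4.
Pham vs Gupta: Pham is ranked higher on 2+2+3 = 7 ballots, Gupta on 2. Pham wins 7–2.
Pham vs Varga: Pham is ranked higher on 2 ballots, Varga on 7. Varga wins 7–2.
Larsen vs Gupta: Larsen is ranked higher on 2+3 = 5 ballots, Gupta on 4. Larsen wins 5–4.
Larsen vs Varga: Larsen preferred on 2 ballots; Varga wins 7–2.
Gupta vs Varga: 2 to 7, Varga.
Gupta is beaten in every head-to-head and is the Condorcet loser.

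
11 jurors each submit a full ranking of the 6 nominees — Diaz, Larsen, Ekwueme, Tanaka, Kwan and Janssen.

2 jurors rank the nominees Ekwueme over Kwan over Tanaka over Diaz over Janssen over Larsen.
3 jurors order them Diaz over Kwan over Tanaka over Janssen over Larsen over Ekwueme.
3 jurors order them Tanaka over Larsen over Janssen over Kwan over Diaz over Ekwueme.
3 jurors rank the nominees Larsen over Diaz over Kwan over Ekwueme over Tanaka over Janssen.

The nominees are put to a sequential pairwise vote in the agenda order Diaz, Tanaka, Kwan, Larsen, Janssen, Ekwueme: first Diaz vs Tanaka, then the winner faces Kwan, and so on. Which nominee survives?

Larsen

Round 1: Diaz vs Tanaka — 6–5, Diaz advances.
Round 2: Diaz vs Kwan — 6–5, Diaz advances.
Round 3: Diaz vs Larsen — 5–6, Larsen advances.
Round 4: Larsen vs Janssen — 6–5, Larsen advances.
Round 5: Larsen vs Ekwueme — 9–2, Larsen advances.
The agenda winner is Larsen.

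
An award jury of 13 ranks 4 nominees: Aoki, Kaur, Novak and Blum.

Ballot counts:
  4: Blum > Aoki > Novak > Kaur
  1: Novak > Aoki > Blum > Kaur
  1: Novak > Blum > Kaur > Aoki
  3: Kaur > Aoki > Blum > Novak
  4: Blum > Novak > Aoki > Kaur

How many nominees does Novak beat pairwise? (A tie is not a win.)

1

Novak against each rival (13 jurors):
Novak vs Aoki: 6 to 7, Aoki.
Novak vs Kaur: 4+1+1+4 = 10 for Novak, 3 for Kaur — Novak by 10–3.
Novak vs Blum: Blum, 11–2.
Novak beats Kaur; loses to Aoki, Blum — 1 pairwise win.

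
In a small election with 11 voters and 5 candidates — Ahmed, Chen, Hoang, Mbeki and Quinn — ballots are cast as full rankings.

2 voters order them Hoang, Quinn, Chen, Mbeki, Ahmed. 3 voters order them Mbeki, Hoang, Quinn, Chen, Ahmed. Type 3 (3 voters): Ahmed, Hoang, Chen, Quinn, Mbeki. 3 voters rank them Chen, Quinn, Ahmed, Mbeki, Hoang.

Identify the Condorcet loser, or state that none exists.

none

Head-to-head results (11 voters):
Ahmed vs Chen: Chen, 8–3.
Ahmed vs Hoang: 3+3 = 6 for Ahmed, 5 for Hoang — Ahmed by 6–5.
Ahmed vs Mbeki: Ahmed wins 6–5.
Ahmed vs Quinn: 3 for Ahmed, 8 for Quinn — Quinn by 8–3.
Chen vs Hoang: Chen preferred on 3 ballots; Hoang wins 8–3.
Chen vs Mbeki: 8 to 3, Chen.
Chen vs Quinn: 3+3 = 6 for Chen, 5 for Quinn — Chen by 6–5.
Hoang vs Mbeki: Mbeki wins 6–5.
Hoang vs Quinn: Hoang wins 8–3.
Mbeki vs Quinn: Quinn wins 8–3.
No candidate is winless: Ahmed beats Hoang; Chen beats Ahmed; Hoang beats Chen; Mbeki beats Hoang; Quinn beats Ahmed. There is no Condorcet loser.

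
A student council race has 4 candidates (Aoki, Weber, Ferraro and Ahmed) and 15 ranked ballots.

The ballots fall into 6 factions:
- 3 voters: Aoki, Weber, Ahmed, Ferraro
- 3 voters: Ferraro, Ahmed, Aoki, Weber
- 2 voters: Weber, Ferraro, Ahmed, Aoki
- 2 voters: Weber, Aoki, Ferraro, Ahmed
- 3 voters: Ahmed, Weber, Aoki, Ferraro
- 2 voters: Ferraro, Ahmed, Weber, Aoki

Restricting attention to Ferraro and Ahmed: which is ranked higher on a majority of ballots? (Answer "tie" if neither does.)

Ballots ranking Ferraro above Ahmed: 3 + 2 + 2 + 2 = 9.
Ballots ranking Ahmed above Ferraro: 15 − 9 = 6.
Ferraro wins the head-to-head 9–6.

Ferraro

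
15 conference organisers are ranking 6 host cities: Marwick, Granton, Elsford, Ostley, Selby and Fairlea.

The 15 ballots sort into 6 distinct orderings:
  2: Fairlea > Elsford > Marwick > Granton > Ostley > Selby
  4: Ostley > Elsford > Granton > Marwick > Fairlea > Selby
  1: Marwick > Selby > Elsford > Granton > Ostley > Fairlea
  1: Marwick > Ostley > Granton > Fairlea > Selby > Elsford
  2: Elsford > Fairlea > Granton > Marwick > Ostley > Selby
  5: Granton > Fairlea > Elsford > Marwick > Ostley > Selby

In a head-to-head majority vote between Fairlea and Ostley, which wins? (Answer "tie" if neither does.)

Fairlea

Ballots ranking Fairlea above Ostley: 2 + 2 + 5 = 9.
Ballots ranking Ostley above Fairlea: 15 − 9 = 6.
Fairlea wins the head-to-head 9–6.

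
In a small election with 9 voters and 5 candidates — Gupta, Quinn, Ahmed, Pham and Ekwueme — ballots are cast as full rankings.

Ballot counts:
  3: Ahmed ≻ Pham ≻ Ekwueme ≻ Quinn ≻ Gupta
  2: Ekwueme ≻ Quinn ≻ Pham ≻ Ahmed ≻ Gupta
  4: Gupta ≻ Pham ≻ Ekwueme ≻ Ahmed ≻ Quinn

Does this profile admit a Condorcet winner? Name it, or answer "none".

Pham

Pairwise majorities:
Gupta vs Quinn: Quinn wins 5–4.
Gupta vs Ahmed: Ahmed, 5–4.
Gupta–Pham: Pham 5–4.
Gupta vs Ekwueme: 4 for Gupta, 5 for Ekwueme — Ekwueme by 5–4.
Quinn vs Ahmed: Quinn is ranked higher on 2 ballots, Ahmed on 7. Ahmed wins 7–2.
Quinn vs Pham: Quinn preferred on 2 ballots; Pham wins 7–2.
Quinn vs Ekwueme: Quinn is ranked higher on 0 ballots, Ekwueme on 9. Ekwueme wins 9–0.
Ahmed vs Pham: Ahmed is ranked higher on 3 ballots, Pham on 6. Pham wins 6–3.
Ahmed vs Ekwueme: Ekwueme wins 6–3.
Pham–Ekwueme: Pham 7–2.
Pham beats each of Gupta, Quinn, Ahmed, Ekwueme — Pham is the Condorcet winner.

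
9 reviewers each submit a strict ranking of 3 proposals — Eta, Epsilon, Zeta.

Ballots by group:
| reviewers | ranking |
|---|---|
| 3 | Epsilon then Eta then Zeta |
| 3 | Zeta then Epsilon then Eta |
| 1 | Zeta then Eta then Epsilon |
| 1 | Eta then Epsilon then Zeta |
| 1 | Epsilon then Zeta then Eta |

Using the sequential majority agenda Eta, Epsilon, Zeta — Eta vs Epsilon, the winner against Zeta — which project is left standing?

Epsilon

Round 1: Eta vs Epsilon — 2–7, Epsilon advances.
Round 2: Epsilon vs Zeta — 5–4, Epsilon advances.
The agenda winner is Epsilon.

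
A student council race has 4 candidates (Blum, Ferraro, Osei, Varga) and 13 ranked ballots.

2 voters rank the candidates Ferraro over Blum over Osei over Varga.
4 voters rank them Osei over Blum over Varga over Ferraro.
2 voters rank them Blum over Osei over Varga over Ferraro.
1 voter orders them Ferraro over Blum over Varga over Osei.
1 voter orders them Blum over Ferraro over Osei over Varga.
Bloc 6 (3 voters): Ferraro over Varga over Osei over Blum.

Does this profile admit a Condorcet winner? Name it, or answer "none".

none

Pairwise majorities:
Blum vs Ferraro: 7 to 6, Blum.
Blum vs Osei: 2+2+1+1 = 6 for Blum, 7 for Osei — Osei by 7–6.
Blum vs Varga: Blum is ranked higher on 2+4+2+1+1 = 10 ballots, Varga on 3. Blum wins 10–3.
Ferraro vs Osei: Ferraro is ranked higher on 2+1+1+3 = 7 ballots, Osei on 6. Ferraro wins 7–6.
Ferraro vs Varga: 7 to 6, Ferraro.
Osei vs Varga: 2+4+2+1 = 9 for Osei, 4 for Varga — Osei by 9–4.
Every candidate loses at least once (Blum loses to Osei; Ferraro loses to Blum; Osei loses to Ferraro; Varga loses to Blum). The majority relation contains the cycle Blum → Ferraro → Osei → Blum, so there is no Condorcet winner.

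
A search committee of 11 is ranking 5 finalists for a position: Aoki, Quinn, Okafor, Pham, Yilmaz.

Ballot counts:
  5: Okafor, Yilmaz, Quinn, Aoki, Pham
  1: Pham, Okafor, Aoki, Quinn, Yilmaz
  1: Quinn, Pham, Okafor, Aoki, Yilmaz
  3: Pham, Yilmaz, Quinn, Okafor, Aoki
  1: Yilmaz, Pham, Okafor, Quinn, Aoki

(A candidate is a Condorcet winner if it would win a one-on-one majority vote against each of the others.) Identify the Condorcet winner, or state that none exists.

none

Pairwise majorities:
Aoki–Quinn: Quinn 10–1.
Aoki vs Okafor: Aoki preferred on 0 ballots; Okafor wins 11–0.
Aoki vs Pham: Aoki preferred on 5 ballots; Pham wins 6–5.
Aoki vs Yilmaz: Aoki preferred on 1+1 = 2 ballots; Yilmaz wins 9–2.
Quinn vs Okafor: Okafor wins 7–4.
Quinn vs Pham: 5+1 = 6 for Quinn, 5 for Pham — Quinn by 6–5.
Quinn vs Yilmaz: Quinn is ranked higher on 1+1 = 2 ballots, Yilmaz on 9. Yilmaz wins 9–2.
Okafor vs Pham: Pham wins 6–5.
Okafor vs Yilmaz: Okafor is ranked higher on 5+1+1 = 7 ballots, Yilmaz on 4. Okafor wins 7–4.
Pham vs Yilmaz: Yilmaz wins 6–5.
Each candidate drops at least one matchup (Aoki loses to Quinn; Quinn loses to Okafor; Okafor loses to Pham; Pham loses to Quinn; Yilmaz loses to Okafor); the cycle Quinn → Pham → Okafor → Quinn rules out a Condorcet winner.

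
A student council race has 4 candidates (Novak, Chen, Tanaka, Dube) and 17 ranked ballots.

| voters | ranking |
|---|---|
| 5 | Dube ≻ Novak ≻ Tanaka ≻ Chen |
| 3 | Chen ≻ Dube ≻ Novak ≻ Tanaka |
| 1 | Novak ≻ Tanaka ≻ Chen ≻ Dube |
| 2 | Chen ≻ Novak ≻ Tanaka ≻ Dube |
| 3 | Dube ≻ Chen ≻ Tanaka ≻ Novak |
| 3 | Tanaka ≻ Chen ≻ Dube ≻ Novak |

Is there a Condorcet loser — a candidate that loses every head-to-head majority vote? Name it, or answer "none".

Head-to-head results (17 voters):
Novak vs Chen: Novak is ranked higher on 5+1 = 6 ballots, Chen on 11. Chen wins 11–6.
Novak vs Tanaka: 5+3+1+2 = 11 for Novak, 6 for Tanaka — Novak by 11–6.
Novak vs Dube: Dube, 14–3.
Chen vs Tanaka: Chen is ranked higher on 3+2+3 = 8 ballots, Tanaka on 9. Tanaka wins 9–8.
Chen vs Dube: 9 to 8, Chen.
Tanaka–Dube: Dube 11–6.
No candidate is winless: Novak beats Tanaka; Chen beats Novak; Tanaka beats Chen; Dube beats Novak. There is no Condorcet loser.

none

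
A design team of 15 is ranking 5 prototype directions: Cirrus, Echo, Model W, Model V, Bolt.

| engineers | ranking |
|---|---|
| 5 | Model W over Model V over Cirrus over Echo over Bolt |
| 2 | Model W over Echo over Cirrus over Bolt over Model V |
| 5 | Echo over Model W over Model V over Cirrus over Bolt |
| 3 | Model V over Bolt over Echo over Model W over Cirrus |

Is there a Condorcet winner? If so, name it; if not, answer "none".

none

Head-to-head results (15 engineers):
Cirrus–Echo: Echo 10–5.
Cirrus–Model W: Model W 15–0.
Cirrus–Model V: Model V 13–2.
Cirrus vs Bolt: Cirrus, 12–3.
Echo vs Model W: Echo wins 8–7.
Echo vs Model V: Model V, 8–7.
Echo vs Bolt: Echo, 12–3.
Model W vs Model V: Model W, 12–3.
Model W vs Bolt: Model W wins 12–3.
Model V vs Bolt: Model V wins 13–2.
Every design loses at least once (Cirrus loses to Echo; Echo loses to Model V; Model W loses to Echo; Model V loses to Model W; Bolt loses to Cirrus). The majority relation contains the cycle Echo beats Model W beats Model V beats Echo, so there is no Condorcet winner.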